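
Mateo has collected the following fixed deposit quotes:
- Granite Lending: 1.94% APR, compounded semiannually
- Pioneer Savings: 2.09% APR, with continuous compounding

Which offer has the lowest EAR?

Granite Lending

Granite Lending: (1 + 0.0194/2)^2 − 1 = 1.949%
Pioneer Savings: e^0.0209 − 1 = 2.112%
The lowest effective annual rate is Granite Lending at 1.949%.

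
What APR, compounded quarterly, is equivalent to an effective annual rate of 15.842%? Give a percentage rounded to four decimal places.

14.9794%

(1 + r/4)^4 − 1 = 0.15842, so 1 + r/4 = 1.15842^(1/4).
r/4 = 0.037448, so r = 0.149794 = 14.9794%.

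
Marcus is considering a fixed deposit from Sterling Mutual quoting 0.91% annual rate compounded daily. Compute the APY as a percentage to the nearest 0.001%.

0.914%

EAR = (1 + 0.0091/365)^365 − 1.
= (1 + 0.000025)^365 − 1 = 1.009141 − 1 = 0.914%.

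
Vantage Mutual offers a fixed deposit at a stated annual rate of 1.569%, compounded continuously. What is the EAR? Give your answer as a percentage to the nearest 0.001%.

With continuous compounding, EAR = e^0.01569 − 1.
e^0.01569 = 1.015814, so EAR = 0.015814 = 1.581%.

1.581%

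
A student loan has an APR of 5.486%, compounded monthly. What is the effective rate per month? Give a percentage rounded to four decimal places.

0.4572%

With a nominal annual rate compounded monthly, the periodic rate is the nominal rate divided by 12.
i = 0.05486 / 12 = 0.0045717 = 0.4572%.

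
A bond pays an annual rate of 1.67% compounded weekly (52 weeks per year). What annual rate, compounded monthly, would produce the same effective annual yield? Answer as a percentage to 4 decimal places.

1.6709%

EAR = (1 + 0.0167/52)^52 − 1 = 0.016837.
Solve (1 + r/12)^12 = 1.016837: r/12 = 1.016837^(1/12) − 1 = 0.001392, so r = 0.016709 = 1.6709%.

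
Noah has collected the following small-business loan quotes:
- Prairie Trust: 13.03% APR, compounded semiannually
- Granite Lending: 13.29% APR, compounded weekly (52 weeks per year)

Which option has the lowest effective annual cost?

Prairie Trust: (1 + 0.1303/2)^2 − 1 = 13.454%
Granite Lending: (1 + 0.1329/52)^52 − 1 = 14.194%
The lowest effective annual rate is Prairie Trust at 13.454%.

Prairie Trust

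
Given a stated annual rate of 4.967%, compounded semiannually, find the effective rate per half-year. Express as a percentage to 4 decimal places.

2.4835%

With a nominal annual rate compounded semiannually, the periodic rate is the nominal rate divided by 2.
i = 0.04967 / 2 = 0.0248350 = 2.4835%.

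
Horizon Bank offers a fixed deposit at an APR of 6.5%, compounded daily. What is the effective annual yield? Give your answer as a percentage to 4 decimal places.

6.7153%

EAR = (1 + 0.065/365)^365 − 1.
= 1.067153 − 1 = 6.7153%.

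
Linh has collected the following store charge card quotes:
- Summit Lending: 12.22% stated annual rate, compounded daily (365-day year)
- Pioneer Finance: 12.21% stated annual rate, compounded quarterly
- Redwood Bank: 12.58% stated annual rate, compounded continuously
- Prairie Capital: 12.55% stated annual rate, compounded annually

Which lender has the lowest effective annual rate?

Prairie Capital

Summit Lending: (1 + 0.1222/365)^365 − 1 = 12.996%
Pioneer Finance: (1 + 0.1221/4)^4 − 1 = 12.781%
Redwood Bank: e^0.1258 − 1 = 13.406%
Prairie Capital: compounded annually, EAR = 12.550%
The lowest effective annual rate is Prairie Capital at 12.550%.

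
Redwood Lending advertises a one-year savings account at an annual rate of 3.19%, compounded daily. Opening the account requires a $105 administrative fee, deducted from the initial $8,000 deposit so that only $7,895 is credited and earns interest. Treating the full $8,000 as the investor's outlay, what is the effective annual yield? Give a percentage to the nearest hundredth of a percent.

Value after one year: 7,895 × (1 + 0.0319/365)^365 = 7,895 × 1.032413 = $8,150.90.
Effective yield on the $8,000 outlay: 8,150.90 / 8,000 − 1 = 0.018862 = 1.89%.

1.89%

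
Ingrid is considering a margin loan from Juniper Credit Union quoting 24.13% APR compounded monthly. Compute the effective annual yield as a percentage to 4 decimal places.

26.9859%

EAR = (1 + 0.2413/12)^12 − 1.
= 1.269859 − 1 = 26.9859%.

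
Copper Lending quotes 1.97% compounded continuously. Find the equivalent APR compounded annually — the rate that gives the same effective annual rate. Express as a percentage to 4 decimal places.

EAR under continuous compounding: e^0.0197 − 1 = 0.019895.
Compounded annually, the equivalent nominal rate is the EAR itself: 1.9895%.

1.9895%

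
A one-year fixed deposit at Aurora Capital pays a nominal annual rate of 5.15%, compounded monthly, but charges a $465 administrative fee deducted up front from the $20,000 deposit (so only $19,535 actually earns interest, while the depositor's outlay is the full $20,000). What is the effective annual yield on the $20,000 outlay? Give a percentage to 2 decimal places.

2.83%

Value after one year: 19,535 × (1 + 0.0515/12)^12 = 19,535 × 1.052733 = $20,565.14.
Effective yield on the $20,000 outlay: 20,565.14 / 20,000 − 1 = 0.028257 = 2.83%.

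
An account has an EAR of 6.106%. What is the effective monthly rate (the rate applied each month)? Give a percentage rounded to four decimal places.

The per-month rate i satisfies (1 + i)^12 = 1 + 0.06106.
i = 1.06106^(1/12) − 1 = 0.0049513 = 0.4951%.

0.4951%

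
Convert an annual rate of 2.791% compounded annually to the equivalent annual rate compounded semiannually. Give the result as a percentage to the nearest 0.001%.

2.772%

Compounded annually, EAR = nominal = 0.027910.
Solve (1 + r/2)^2 = 1.027910: r/2 = 1.027910^(1/2) − 1 = 0.013859, so r = 0.027718 = 2.772%.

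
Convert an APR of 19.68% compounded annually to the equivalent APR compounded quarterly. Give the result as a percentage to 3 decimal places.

Compounded annually, EAR = nominal = 0.196800.
Solve (1 + r/4)^4 = 1.196800: r/4 = 1.196800^(1/4) − 1 = 0.045937, so r = 0.183747 = 18.375%.

18.375%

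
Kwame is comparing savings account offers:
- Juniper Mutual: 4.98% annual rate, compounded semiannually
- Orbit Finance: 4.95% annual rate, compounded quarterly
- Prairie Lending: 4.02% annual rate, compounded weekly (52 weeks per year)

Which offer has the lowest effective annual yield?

Prairie Lending

Juniper Mutual: (1 + 0.0498/2)^2 − 1 = 5.042%
Orbit Finance: (1 + 0.0495/4)^4 − 1 = 5.043%
Prairie Lending: (1 + 0.0402/52)^52 − 1 = 4.100%
The lowest effective annual rate is Prairie Lending at 4.100%.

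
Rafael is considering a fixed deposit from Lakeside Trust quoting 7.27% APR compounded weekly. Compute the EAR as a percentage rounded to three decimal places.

7.535%

EAR = (1 + 0.0727/52)^52 − 1.
= 1.075353 − 1 = 7.535%.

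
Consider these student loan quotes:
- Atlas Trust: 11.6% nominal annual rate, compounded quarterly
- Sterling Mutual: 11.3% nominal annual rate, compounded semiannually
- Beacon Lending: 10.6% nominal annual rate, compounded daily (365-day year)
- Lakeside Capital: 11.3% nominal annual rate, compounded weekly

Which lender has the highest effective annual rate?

Atlas Trust

Atlas Trust: (1 + 0.116/4)^4 − 1 = 12.114%
Sterling Mutual: (1 + 0.113/2)^2 − 1 = 11.619%
Beacon Lending: (1 + 0.106/365)^365 − 1 = 11.180%
Lakeside Capital: (1 + 0.113/52)^52 − 1 = 11.949%
The highest effective annual rate is Atlas Trust at 12.114%.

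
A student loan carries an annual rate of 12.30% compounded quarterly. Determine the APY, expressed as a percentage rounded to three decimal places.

12.879%

EAR = (1 + 0.1230/4)^4 − 1.
= (1 + 0.030750)^4 − 1 = 1.128791 − 1 = 12.879%.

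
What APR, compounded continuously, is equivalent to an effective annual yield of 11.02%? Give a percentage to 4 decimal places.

10.4540%

Continuous: nominal r satisfies e^r − 1 = 0.1102.
r = ln(1 + 0.1102) = ln(1.1102) = 0.104540 = 10.4540%.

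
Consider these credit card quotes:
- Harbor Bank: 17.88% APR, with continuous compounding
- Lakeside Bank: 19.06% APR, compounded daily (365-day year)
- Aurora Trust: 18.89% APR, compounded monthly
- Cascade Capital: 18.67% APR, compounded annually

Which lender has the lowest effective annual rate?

Harbor Bank: e^0.1788 − 1 = 19.578%
Lakeside Bank: (1 + 0.1906/365)^365 − 1 = 20.992%
Aurora Trust: (1 + 0.1889/12)^12 − 1 = 20.614%
Cascade Capital: compounded annually, EAR = 18.670%
The lowest effective annual rate is Cascade Capital at 18.670%.

Cascade Capital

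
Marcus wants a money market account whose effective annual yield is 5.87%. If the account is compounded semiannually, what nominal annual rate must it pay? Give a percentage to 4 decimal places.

5.7863%

(1 + r/2)^2 − 1 = 0.0587, so 1 + r/2 = 1.0587^(1/2).
r/2 = 0.028931, so r = 0.057863 = 5.7863%.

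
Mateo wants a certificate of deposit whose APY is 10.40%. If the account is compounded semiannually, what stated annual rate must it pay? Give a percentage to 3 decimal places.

(1 + r/2)^2 − 1 = 0.1040, so 1 + r/2 = 1.1040^(1/2).
r/2 = 0.050714, so r = 0.101428 = 10.143%.

10.143%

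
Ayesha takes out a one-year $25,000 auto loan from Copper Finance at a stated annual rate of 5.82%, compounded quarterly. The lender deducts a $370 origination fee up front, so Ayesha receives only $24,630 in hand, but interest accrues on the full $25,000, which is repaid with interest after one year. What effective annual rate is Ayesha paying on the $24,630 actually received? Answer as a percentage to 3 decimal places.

7.540%

Amount owed after one year: 25,000 × (1 + 0.0582/4)^4 = 25,000 × 1.059483 = $26,487.06.
Effective rate on net proceeds: 26,487.06 / 24,630 − 1 = 0.075398 = 7.540%.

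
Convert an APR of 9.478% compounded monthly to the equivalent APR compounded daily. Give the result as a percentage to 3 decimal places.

9.442%

EAR = (1 + 0.09478/12)^12 − 1 = 0.099008.
Solve (1 + r/365)^365 = 1.099008: r/365 = 1.099008^(1/365) − 1 = 0.000259, so r = 0.094420 = 9.442%.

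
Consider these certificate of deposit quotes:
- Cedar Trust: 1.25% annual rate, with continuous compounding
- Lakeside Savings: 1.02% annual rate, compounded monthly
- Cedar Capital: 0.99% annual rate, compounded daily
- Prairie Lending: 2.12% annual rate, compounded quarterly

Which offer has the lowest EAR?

Cedar Trust: e^0.0125 − 1 = 1.258%
Lakeside Savings: (1 + 0.0102/12)^12 − 1 = 1.025%
Cedar Capital: (1 + 0.0099/365)^365 − 1 = 0.995%
Prairie Lending: (1 + 0.0212/4)^4 − 1 = 2.137%
The lowest effective annual rate is Cedar Capital at 0.995%.

Cedar Capital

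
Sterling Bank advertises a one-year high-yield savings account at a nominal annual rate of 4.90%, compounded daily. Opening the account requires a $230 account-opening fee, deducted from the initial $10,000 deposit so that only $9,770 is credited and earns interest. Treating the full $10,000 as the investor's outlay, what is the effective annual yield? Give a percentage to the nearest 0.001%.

Value after one year: 9,770 × (1 + 0.0490/365)^365 = 9,770 × 1.050217 = $10,260.62.
Effective yield on the $10,000 outlay: 10,260.62 / 10,000 − 1 = 0.026062 = 2.606%.

2.606%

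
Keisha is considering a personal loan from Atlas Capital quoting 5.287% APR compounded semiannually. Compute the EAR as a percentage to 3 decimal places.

EAR = (1 + 0.05287/2)^2 − 1.
= 1.053569 − 1 = 5.357%.

5.357%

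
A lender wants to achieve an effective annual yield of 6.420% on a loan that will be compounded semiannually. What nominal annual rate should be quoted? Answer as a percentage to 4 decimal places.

6.3201%

(1 + r/2)^2 − 1 = 0.06420, so 1 + r/2 = 1.06420^(1/2).
r/2 = 0.031601, so r = 0.063201 = 6.3201%.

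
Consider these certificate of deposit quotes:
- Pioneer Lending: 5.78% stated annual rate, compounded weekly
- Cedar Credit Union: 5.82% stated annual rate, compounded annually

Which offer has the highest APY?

Pioneer Lending: (1 + 0.0578/52)^52 − 1 = 5.947%
Cedar Credit Union: compounded annually, EAR = 5.820%
The highest effective annual rate is Pioneer Lending at 5.947%.

Pioneer Lending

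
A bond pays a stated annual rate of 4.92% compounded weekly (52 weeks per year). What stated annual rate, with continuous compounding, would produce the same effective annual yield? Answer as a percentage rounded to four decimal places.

4.9177%

EAR = (1 + 0.0492/52)^52 − 1 = 0.050406.
Equivalent continuous rate: r = ln(1 + 0.050406) = 0.049177 = 4.9177%.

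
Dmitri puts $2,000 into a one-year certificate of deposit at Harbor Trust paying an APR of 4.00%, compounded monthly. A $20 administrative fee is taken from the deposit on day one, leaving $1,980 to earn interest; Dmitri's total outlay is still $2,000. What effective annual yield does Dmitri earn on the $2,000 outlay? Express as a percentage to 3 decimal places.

Value after one year: 1,980 × (1 + 0.0400/12)^12 = 1,980 × 1.040742 = $2,060.67.
Effective yield on the $2,000 outlay: 2,060.67 / 2,000 − 1 = 0.030334 = 3.033%.

3.033%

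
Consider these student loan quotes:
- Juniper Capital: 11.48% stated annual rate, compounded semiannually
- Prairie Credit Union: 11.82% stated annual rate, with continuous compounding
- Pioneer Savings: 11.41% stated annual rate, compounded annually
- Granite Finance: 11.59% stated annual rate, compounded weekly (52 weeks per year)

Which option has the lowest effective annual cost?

Juniper Capital: (1 + 0.1148/2)^2 − 1 = 11.809%
Prairie Credit Union: e^0.1182 − 1 = 12.547%
Pioneer Savings: compounded annually, EAR = 11.410%
Granite Finance: (1 + 0.1159/52)^52 − 1 = 12.274%
The lowest effective annual rate is Pioneer Savings at 11.410%.

Pioneer Savings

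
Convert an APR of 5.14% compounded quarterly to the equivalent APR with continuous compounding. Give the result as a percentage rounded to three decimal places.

5.107%

EAR = (1 + 0.0514/4)^4 − 1 = 0.052399.
Equivalent continuous rate: r = ln(1 + 0.052399) = 0.051073 = 5.107%.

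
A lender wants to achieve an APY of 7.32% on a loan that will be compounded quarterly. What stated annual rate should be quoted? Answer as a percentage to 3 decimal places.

7.127%

(1 + r/4)^4 − 1 = 0.0732, so 1 + r/4 = 1.0732^(1/4).
r/4 = 0.017818, so r = 0.071272 = 7.127%.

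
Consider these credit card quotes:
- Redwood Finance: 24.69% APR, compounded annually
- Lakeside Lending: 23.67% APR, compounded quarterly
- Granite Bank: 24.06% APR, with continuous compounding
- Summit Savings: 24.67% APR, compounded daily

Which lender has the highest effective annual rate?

Summit Savings

Redwood Finance: compounded annually, EAR = 24.690%
Lakeside Lending: (1 + 0.2367/4)^4 − 1 = 25.855%
Granite Bank: e^0.2406 − 1 = 27.201%
Summit Savings: (1 + 0.2467/365)^365 − 1 = 27.969%
The highest effective annual rate is Summit Savings at 27.969%.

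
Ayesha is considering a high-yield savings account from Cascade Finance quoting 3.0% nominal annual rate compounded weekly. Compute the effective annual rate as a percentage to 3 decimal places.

3.045%

EAR = (1 + 0.030/52)^52 − 1.
= (1 + 0.000577)^52 − 1 = 1.030446 − 1 = 3.045%.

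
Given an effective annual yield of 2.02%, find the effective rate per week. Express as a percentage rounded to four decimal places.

0.0385%

The per-week rate i satisfies (1 + i)^52 = 1 + 0.0202.
i = 1.0202^(1/52) − 1 = 0.0003847 = 0.0385%.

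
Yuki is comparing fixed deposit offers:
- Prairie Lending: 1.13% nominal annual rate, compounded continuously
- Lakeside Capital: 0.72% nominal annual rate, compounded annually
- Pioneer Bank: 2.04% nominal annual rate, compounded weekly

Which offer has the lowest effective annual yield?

Lakeside Capital

Prairie Lending: e^0.0113 − 1 = 1.136%
Lakeside Capital: compounded annually, EAR = 0.720%
Pioneer Bank: (1 + 0.0204/52)^52 − 1 = 2.061%
The lowest effective annual rate is Lakeside Capital at 0.720%.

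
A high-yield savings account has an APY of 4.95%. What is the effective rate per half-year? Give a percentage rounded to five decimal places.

The per-half-year rate i satisfies (1 + i)^2 = 1 + 0.0495.
i = 1.0495^(1/2) − 1 = 0.0244511 = 2.44511%.

2.44511%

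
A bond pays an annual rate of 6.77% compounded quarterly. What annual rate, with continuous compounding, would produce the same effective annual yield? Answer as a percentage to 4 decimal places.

6.7133%

EAR = (1 + 0.0677/4)^4 − 1 = 0.069438.
Equivalent continuous rate: r = ln(1 + 0.069438) = 0.067133 = 6.7133%.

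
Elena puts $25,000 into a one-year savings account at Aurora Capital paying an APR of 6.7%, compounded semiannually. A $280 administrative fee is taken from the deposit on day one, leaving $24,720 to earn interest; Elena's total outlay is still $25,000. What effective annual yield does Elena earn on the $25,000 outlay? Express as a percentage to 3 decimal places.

5.616%

Value after one year: 24,720 × (1 + 0.067/2)^2 = 24,720 × 1.068122 = $26,403.98.
Effective yield on the $25,000 outlay: 26,403.98 / 25,000 − 1 = 0.056159 = 5.616%.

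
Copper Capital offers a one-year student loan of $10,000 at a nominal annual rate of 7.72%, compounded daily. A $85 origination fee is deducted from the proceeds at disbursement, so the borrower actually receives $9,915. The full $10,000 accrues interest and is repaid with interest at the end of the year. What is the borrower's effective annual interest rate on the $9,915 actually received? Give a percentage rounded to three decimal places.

8.951%

Amount owed after one year: 10,000 × (1 + 0.0772/365)^365 = 10,000 × 1.080249 = $10,802.49.
Effective rate on net proceeds: 10,802.49 / 9,915 − 1 = 0.089510 = 8.951%.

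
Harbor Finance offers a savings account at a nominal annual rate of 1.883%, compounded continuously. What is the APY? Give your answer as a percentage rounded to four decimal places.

With continuous compounding, EAR = e^0.01883 − 1.
e^0.01883 = 1.019008, so EAR = 0.019008 = 1.9008%.

1.9008%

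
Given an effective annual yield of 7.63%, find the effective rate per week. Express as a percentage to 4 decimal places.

0.1415%

The per-week rate i satisfies (1 + i)^52 = 1 + 0.0763.
i = 1.0763^(1/52) − 1 = 0.0014150 = 0.1415%.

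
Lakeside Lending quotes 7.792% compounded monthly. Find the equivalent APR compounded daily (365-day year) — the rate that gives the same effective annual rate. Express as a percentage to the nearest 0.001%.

EAR = (1 + 0.07792/12)^12 − 1 = 0.080764.
Solve (1 + r/365)^365 = 1.080764: r/365 = 1.080764^(1/365) − 1 = 0.000213, so r = 0.077676 = 7.768%.

7.768%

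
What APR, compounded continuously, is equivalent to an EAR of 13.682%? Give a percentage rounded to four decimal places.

Continuous: nominal r satisfies e^r − 1 = 0.13682.
r = ln(1 + 0.13682) = ln(1.13682) = 0.128235 = 12.8235%.

12.8235%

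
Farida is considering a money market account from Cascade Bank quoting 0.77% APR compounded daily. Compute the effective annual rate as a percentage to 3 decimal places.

EAR = (1 + 0.0077/365)^365 − 1.
= 1.007730 − 1 = 0.773%.

0.773%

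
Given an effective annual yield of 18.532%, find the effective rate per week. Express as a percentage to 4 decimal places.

The per-week rate i satisfies (1 + i)^52 = 1 + 0.18532.
i = 1.18532^(1/52) − 1 = 0.0032748 = 0.3275%.

0.3275%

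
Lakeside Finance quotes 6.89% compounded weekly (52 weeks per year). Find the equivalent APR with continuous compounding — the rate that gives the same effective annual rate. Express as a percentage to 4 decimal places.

EAR = (1 + 0.0689/52)^52 − 1 = 0.071280.
Equivalent continuous rate: r = ln(1 + 0.071280) = 0.068854 = 6.8854%.

6.8854%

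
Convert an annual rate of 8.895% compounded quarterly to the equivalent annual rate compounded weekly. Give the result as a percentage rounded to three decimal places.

8.805%

EAR = (1 + 0.08895/4)^4 − 1 = 0.091961.
Solve (1 + r/52)^52 = 1.091961: r/52 = 1.091961^(1/52) − 1 = 0.001693, so r = 0.088050 = 8.805%.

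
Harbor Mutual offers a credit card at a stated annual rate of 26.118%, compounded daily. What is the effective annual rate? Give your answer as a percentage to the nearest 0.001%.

EAR = (1 + 0.26118/365)^365 − 1.
= 1.298340 − 1 = 29.834%.

29.834%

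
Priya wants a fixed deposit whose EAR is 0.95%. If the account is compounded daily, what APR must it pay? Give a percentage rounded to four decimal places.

(1 + r/365)^365 − 1 = 0.0095, so 1 + r/365 = 1.0095^(1/365).
r/365 = 0.000026, so r = 0.009455 = 0.9455%.

0.9455%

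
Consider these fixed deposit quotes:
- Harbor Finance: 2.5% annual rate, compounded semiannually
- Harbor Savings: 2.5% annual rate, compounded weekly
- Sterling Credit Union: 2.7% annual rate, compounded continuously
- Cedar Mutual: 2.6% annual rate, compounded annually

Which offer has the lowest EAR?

Harbor Finance

Harbor Finance: (1 + 0.025/2)^2 − 1 = 2.516%
Harbor Savings: (1 + 0.025/52)^52 − 1 = 2.531%
Sterling Credit Union: e^0.027 − 1 = 2.737%
Cedar Mutual: compounded annually, EAR = 2.600%
The lowest effective annual rate is Harbor Finance at 2.516%.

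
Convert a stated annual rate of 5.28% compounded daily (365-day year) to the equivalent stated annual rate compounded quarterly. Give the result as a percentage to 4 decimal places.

EAR = (1 + 0.0528/365)^365 − 1 = 0.054215.
Solve (1 + r/4)^4 = 1.054215: r/4 = 1.054215^(1/4) − 1 = 0.013287, so r = 0.053146 = 5.3146%.

5.3146%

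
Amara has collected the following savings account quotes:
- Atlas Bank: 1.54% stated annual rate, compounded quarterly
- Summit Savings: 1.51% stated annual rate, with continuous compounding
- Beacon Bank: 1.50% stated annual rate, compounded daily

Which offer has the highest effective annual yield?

Atlas Bank: (1 + 0.0154/4)^4 − 1 = 1.549%
Summit Savings: e^0.0151 − 1 = 1.521%
Beacon Bank: (1 + 0.0150/365)^365 − 1 = 1.511%
The highest effective annual rate is Atlas Bank at 1.549%.

Atlas Bank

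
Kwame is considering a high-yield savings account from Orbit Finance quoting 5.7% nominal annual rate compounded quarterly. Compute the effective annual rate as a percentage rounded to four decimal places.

EAR = (1 + 0.057/4)^4 − 1.
= (1 + 0.014250)^4 − 1 = 1.058230 − 1 = 5.8230%.

5.8230%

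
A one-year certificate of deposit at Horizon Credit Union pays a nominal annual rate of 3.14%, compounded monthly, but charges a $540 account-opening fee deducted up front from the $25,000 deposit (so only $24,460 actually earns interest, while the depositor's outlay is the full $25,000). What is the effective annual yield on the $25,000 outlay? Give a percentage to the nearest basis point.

Value after one year: 24,460 × (1 + 0.0314/12)^12 = 24,460 × 1.031856 = $25,239.19.
Effective yield on the $25,000 outlay: 25,239.19 / 25,000 − 1 = 0.009568 = 0.96%.

0.96%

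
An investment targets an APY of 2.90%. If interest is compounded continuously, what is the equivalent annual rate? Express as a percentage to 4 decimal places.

Continuous: nominal r satisfies e^r − 1 = 0.0290.
r = ln(1 + 0.0290) = ln(1.0290) = 0.028587 = 2.8587%.

2.8587%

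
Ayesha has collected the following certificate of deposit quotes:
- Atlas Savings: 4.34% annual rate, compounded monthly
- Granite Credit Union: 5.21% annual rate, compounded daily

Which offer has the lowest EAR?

Atlas Savings

Atlas Savings: (1 + 0.0434/12)^12 − 1 = 4.427%
Granite Credit Union: (1 + 0.0521/365)^365 − 1 = 5.348%
The lowest effective annual rate is Atlas Savings at 4.427%.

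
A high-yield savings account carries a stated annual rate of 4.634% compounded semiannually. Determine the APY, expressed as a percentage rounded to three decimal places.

4.688%

EAR = (1 + 0.04634/2)^2 − 1.
= (1 + 0.023170)^2 − 1 = 1.046877 − 1 = 4.688%.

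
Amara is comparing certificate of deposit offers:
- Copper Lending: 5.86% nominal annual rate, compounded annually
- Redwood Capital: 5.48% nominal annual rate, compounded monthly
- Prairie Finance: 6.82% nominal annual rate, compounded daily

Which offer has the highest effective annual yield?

Copper Lending: compounded annually, EAR = 5.860%
Redwood Capital: (1 + 0.0548/12)^12 − 1 = 5.620%
Prairie Finance: (1 + 0.0682/365)^365 − 1 = 7.057%
The highest effective annual rate is Prairie Finance at 7.057%.

Prairie Finance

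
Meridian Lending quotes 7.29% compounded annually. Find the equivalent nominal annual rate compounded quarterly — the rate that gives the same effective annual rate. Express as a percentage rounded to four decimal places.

7.0988%

Compounded annually, EAR = nominal = 0.072900.
Solve (1 + r/4)^4 = 1.072900: r/4 = 1.072900^(1/4) − 1 = 0.017747, so r = 0.070988 = 7.0988%.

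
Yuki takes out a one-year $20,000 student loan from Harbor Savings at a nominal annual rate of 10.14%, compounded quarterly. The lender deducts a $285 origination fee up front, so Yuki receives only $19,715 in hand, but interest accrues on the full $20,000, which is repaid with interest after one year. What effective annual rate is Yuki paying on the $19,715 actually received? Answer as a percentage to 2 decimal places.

12.13%

Amount owed after one year: 20,000 × (1 + 0.1014/4)^4 = 20,000 × 1.105321 = $22,106.43.
Effective rate on net proceeds: 22,106.43 / 19,715 − 1 = 0.121300 = 12.13%.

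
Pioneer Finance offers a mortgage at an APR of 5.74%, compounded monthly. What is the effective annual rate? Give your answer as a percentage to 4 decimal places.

5.8934%

EAR = (1 + 0.0574/12)^12 − 1.
= (1 + 0.004783)^12 − 1 = 1.058934 − 1 = 5.8934%.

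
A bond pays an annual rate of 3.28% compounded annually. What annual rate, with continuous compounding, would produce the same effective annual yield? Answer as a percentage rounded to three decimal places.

3.227%

Compounded annually, EAR = nominal = 0.032800.
Equivalent continuous rate: r = ln(1 + 0.032800) = 0.032274 = 3.227%.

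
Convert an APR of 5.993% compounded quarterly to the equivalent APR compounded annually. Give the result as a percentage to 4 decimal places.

EAR = (1 + 0.05993/4)^4 − 1 = 0.061290.
Compounded annually, the equivalent nominal rate is the EAR itself: 6.1290%.

6.1290%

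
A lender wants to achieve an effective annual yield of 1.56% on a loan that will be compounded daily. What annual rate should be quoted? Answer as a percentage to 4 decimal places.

1.5480%

(1 + r/365)^365 − 1 = 0.0156, so 1 + r/365 = 1.0156^(1/365).
r/365 = 0.000042, so r = 0.015480 = 1.5480%.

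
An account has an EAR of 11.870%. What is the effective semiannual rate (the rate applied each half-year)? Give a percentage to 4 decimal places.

The per-half-year rate i satisfies (1 + i)^2 = 1 + 0.11870.
i = 1.11870^(1/2) − 1 = 0.0576862 = 5.7686%.

5.7686%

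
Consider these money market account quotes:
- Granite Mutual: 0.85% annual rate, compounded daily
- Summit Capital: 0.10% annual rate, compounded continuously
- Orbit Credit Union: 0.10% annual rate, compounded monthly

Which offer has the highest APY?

Granite Mutual: (1 + 0.0085/365)^365 − 1 = 0.854%
Summit Capital: e^0.0010 − 1 = 0.100%
Orbit Credit Union: (1 + 0.0010/12)^12 − 1 = 0.100%
The highest effective annual rate is Granite Mutual at 0.854%.

Granite Mutual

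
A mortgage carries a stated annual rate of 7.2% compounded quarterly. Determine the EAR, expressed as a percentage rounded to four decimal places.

EAR = (1 + 0.072/4)^4 − 1.
= (1 + 0.018000)^4 − 1 = 1.073967 − 1 = 7.3967%.

7.3967%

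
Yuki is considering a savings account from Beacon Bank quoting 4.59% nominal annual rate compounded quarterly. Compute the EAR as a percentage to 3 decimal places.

EAR = (1 + 0.0459/4)^4 − 1.
= (1 + 0.011475)^4 − 1 = 1.046696 − 1 = 4.670%.

4.670%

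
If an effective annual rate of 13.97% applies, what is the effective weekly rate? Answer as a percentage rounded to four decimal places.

The per-week rate i satisfies (1 + i)^52 = 1 + 0.1397.
i = 1.1397^(1/52) − 1 = 0.0025179 = 0.2518%.

0.2518%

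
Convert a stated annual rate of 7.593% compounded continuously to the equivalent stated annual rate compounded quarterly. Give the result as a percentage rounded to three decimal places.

EAR under continuous compounding: e^0.07593 − 1 = 0.078887.
Solve (1 + r/4)^4 = 1.078887: r/4 = 1.078887^(1/4) − 1 = 0.019164, so r = 0.076655 = 7.666%.

7.666%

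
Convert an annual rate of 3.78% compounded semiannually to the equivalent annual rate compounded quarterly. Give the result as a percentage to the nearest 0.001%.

EAR = (1 + 0.0378/2)^2 − 1 = 0.038157.
Solve (1 + r/4)^4 = 1.038157: r/4 = 1.038157^(1/4) − 1 = 0.009406, so r = 0.037623 = 3.762%.

3.762%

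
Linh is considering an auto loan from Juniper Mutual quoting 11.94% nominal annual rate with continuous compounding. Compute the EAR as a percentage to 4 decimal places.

With continuous compounding, EAR = e^0.1194 − 1.
e^0.1194 = 1.126821, so EAR = 0.126821 = 12.6821%.

12.6821%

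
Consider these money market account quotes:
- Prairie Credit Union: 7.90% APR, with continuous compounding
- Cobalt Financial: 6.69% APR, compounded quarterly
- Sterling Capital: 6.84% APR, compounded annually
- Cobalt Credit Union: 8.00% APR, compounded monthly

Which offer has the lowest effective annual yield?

Sterling Capital

Prairie Credit Union: e^0.0790 − 1 = 8.220%
Cobalt Financial: (1 + 0.0669/4)^4 − 1 = 6.860%
Sterling Capital: compounded annually, EAR = 6.840%
Cobalt Credit Union: (1 + 0.0800/12)^12 − 1 = 8.300%
The lowest effective annual rate is Sterling Capital at 6.840%.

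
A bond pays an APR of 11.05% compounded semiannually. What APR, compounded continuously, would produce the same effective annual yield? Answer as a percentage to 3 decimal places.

EAR = (1 + 0.1105/2)^2 − 1 = 0.113553.
Equivalent continuous rate: r = ln(1 + 0.113553) = 0.107555 = 10.756%.

10.756%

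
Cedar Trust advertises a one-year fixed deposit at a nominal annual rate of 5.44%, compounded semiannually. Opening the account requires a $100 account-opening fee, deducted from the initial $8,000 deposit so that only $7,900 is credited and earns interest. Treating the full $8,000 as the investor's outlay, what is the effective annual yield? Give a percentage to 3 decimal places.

4.195%

Value after one year: 7,900 × (1 + 0.0544/2)^2 = 7,900 × 1.055140 = $8,335.60.
Effective yield on the $8,000 outlay: 8,335.60 / 8,000 − 1 = 0.041951 = 4.195%.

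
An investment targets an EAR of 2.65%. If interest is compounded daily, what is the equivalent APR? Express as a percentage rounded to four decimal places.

(1 + r/365)^365 − 1 = 0.0265, so 1 + r/365 = 1.0265^(1/365).
r/365 = 0.000072, so r = 0.026156 = 2.6156%.

2.6156%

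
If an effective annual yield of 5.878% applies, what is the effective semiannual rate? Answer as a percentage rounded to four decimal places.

2.8970%

The per-half-year rate i satisfies (1 + i)^2 = 1 + 0.05878.
i = 1.05878^(1/2) − 1 = 0.0289704 = 2.8970%.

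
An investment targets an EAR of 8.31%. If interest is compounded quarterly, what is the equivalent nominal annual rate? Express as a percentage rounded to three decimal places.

(1 + r/4)^4 − 1 = 0.0831, so 1 + r/4 = 1.0831^(1/4).
r/4 = 0.020157, so r = 0.080629 = 8.063%.

8.063%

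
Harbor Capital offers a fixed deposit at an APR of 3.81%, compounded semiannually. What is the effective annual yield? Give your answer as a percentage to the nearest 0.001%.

3.846%

EAR = (1 + 0.0381/2)^2 − 1.
= 1.038463 − 1 = 3.846%.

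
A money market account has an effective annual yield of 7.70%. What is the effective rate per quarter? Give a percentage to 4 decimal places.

The per-quarter rate i satisfies (1 + i)^4 = 1 + 0.0770.
i = 1.0770^(1/4) − 1 = 0.0187179 = 1.8718%.

1.8718%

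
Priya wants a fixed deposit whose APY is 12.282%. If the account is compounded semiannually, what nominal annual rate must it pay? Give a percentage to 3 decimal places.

(1 + r/2)^2 − 1 = 0.12282, so 1 + r/2 = 1.12282^(1/2).
r/2 = 0.059632, so r = 0.119264 = 11.926%.

11.926%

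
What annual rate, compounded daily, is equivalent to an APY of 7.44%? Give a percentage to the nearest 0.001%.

(1 + r/365)^365 − 1 = 0.0744, so 1 + r/365 = 1.0744^(1/365).
r/365 = 0.000197, so r = 0.071769 = 7.177%.

7.177%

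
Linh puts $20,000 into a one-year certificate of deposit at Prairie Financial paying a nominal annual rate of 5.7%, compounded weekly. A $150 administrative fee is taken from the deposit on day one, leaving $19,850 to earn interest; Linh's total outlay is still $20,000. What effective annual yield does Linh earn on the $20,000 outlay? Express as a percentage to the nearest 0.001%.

Value after one year: 19,850 × (1 + 0.057/52)^52 = 19,850 × 1.058623 = $21,013.66.
Effective yield on the $20,000 outlay: 21,013.66 / 20,000 − 1 = 0.050683 = 5.068%.

5.068%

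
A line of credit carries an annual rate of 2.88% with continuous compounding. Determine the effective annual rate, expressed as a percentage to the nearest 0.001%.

2.922%

With continuous compounding, EAR = e^0.0288 − 1.
e^0.0288 = 1.029219, so EAR = 0.029219 = 2.922%.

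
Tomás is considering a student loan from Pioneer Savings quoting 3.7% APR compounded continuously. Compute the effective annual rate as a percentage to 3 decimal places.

With continuous compounding, EAR = e^0.037 − 1.
e^0.037 = 1.037693, so EAR = 0.037693 = 3.769%.

3.769%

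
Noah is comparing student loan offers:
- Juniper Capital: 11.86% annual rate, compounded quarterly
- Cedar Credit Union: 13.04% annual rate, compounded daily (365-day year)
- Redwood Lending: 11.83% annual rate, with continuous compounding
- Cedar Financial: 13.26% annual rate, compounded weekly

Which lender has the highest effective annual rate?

Juniper Capital: (1 + 0.1186/4)^4 − 1 = 12.398%
Cedar Credit Union: (1 + 0.1304/365)^365 − 1 = 13.926%
Redwood Lending: e^0.1183 − 1 = 12.558%
Cedar Financial: (1 + 0.1326/52)^52 − 1 = 14.160%
The highest effective annual rate is Cedar Financial at 14.160%.

Cedar Financial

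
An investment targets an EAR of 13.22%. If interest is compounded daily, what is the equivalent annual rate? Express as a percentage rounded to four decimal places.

(1 + r/365)^365 − 1 = 0.1322, so 1 + r/365 = 1.1322^(1/365).
r/365 = 0.000340, so r = 0.124184 = 12.4184%.

12.4184%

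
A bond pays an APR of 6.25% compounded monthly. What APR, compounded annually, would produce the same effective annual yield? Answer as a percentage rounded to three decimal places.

EAR = (1 + 0.0625/12)^12 − 1 = 0.064322.
Compounded annually, the equivalent nominal rate is the EAR itself: 6.432%.

6.432%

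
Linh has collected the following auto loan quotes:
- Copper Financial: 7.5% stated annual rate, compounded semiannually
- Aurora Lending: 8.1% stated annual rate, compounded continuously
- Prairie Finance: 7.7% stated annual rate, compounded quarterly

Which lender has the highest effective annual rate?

Copper Financial: (1 + 0.075/2)^2 − 1 = 7.641%
Aurora Lending: e^0.081 − 1 = 8.437%
Prairie Finance: (1 + 0.077/4)^4 − 1 = 7.925%
The highest effective annual rate is Aurora Lending at 8.437%.

Aurora Lending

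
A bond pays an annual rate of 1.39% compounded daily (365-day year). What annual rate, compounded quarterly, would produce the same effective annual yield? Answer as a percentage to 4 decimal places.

1.3924%

EAR = (1 + 0.0139/365)^365 − 1 = 0.013997.
Solve (1 + r/4)^4 = 1.013997: r/4 = 1.013997^(1/4) − 1 = 0.003481, so r = 0.013924 = 1.3924%.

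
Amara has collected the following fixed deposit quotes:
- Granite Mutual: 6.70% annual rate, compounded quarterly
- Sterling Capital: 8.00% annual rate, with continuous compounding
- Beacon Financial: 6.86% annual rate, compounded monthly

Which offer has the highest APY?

Sterling Capital

Granite Mutual: (1 + 0.0670/4)^4 − 1 = 6.870%
Sterling Capital: e^0.0800 − 1 = 8.329%
Beacon Financial: (1 + 0.0686/12)^12 − 1 = 7.080%
The highest effective annual rate is Sterling Capital at 8.329%.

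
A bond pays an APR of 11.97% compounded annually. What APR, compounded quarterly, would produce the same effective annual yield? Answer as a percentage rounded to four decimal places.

Compounded annually, EAR = nominal = 0.119700.
Solve (1 + r/4)^4 = 1.119700: r/4 = 1.119700^(1/4) − 1 = 0.028668, so r = 0.114674 = 11.4674%.

11.4674%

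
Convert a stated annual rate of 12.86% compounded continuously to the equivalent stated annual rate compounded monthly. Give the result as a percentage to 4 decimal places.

12.9292%

EAR under continuous compounding: e^0.1286 − 1 = 0.137235.
Solve (1 + r/12)^12 = 1.137235: r/12 = 1.137235^(1/12) − 1 = 0.010774, so r = 0.129292 = 12.9292%.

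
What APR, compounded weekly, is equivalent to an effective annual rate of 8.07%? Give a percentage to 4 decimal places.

7.7667%

(1 + r/52)^52 − 1 = 0.0807, so 1 + r/52 = 1.0807^(1/52).
r/52 = 0.001494, so r = 0.077667 = 7.7667%.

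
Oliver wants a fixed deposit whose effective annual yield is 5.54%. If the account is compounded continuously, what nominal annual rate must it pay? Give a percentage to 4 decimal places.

5.3920%

Continuous: nominal r satisfies e^r − 1 = 0.0554.
r = ln(1 + 0.0554) = ln(1.0554) = 0.053920 = 5.3920%.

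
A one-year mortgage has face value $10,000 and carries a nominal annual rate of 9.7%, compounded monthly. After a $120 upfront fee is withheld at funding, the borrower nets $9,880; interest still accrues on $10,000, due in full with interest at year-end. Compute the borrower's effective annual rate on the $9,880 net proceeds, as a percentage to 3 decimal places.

Amount owed after one year: 10,000 × (1 + 0.097/12)^12 = 10,000 × 1.101431 = $11,014.31.
Effective rate on net proceeds: 11,014.31 / 9,880 − 1 = 0.114808 = 11.481%.

11.481%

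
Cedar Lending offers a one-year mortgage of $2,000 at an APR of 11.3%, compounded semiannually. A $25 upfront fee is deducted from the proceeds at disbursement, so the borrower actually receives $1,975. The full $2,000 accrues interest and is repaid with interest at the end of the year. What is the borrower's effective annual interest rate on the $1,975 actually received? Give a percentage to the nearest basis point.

13.03%

Amount owed after one year: 2,000 × (1 + 0.113/2)^2 = 2,000 × 1.116192 = $2,232.38.
Effective rate on net proceeds: 2,232.38 / 1,975 − 1 = 0.130321 = 13.03%.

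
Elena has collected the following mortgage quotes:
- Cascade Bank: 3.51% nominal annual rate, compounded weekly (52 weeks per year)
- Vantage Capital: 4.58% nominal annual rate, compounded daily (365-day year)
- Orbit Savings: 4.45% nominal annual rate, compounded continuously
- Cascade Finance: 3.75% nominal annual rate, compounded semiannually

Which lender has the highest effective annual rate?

Cascade Bank: (1 + 0.0351/52)^52 − 1 = 3.571%
Vantage Capital: (1 + 0.0458/365)^365 − 1 = 4.686%
Orbit Savings: e^0.0445 − 1 = 4.550%
Cascade Finance: (1 + 0.0375/2)^2 − 1 = 3.785%
The highest effective annual rate is Vantage Capital at 4.686%.

Vantage Capital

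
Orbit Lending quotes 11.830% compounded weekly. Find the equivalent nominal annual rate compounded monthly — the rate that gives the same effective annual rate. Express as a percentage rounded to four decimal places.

11.8749%

EAR = (1 + 0.11830/52)^52 − 1 = 0.125431.
Solve (1 + r/12)^12 = 1.125431: r/12 = 1.125431^(1/12) − 1 = 0.009896, so r = 0.118749 = 11.8749%.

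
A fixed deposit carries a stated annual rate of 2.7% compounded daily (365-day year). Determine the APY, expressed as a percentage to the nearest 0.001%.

2.737%

EAR = (1 + 0.027/365)^365 − 1.
= 1.027367 − 1 = 2.737%.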